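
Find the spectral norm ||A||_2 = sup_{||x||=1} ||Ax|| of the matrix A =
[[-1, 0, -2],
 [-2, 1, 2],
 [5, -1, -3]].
||A||_2 ≈ 6.5942 (= sqrt(largest eigenvalue of A^T A))

||A||_2 = sigma_max(A) = sqrt(lambda_max(A^T A)). Form the symmetric matrix M = A^T A =
[[30, -7, -17],
 [-7, 2, 5],
 [-17, 5, 17]].
Its characteristic polynomial (trace, sum of principal 2x2 minors, determinant of M give the coefficients) is
  p(λ) = det(λ I - M) = λ^3 - 49λ^2 + 241λ - 49.
No integer candidate from the rational root theorem (±divisors of 49) is a root, so the roots are irrational. The cubic discriminant is Δ = 70753904 > 0, so there are three distinct real roots. p(0) = -49 and p(1) = 144 have opposite signs, so a root lies in (0, 1); Newton's method refines it to λ ≈ 0.2125. p(5) = 56 and p(6) = -151 have opposite signs, so a root lies in (5, 6); Newton's method refines it to λ ≈ 5.3039. p(43) = -780 and p(44) = 875 have opposite signs, so a root lies in (43, 44); Newton's method refines it to λ ≈ 43.4836. Check (Vieta): the three roots sum to 49, matching tr M = 49.
So the eigenvalues of A^T A are ≈ 0.2125, 5.3039, 43.4836 (all ≥ 0, as they must be for A^T A). The largest is λ_max ≈ 43.4836, hence ||A||_2 = sqrt(λ_max) ≈ 6.5942.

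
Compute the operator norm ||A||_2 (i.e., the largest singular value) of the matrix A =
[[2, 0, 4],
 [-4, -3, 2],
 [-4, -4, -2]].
||A||_2 ≈ 7.7821 (= sqrt(largest eigenvalue of A^T A))

||A||_2 = sigma_max(A) = sqrt(lambda_max(A^T A)). Form the symmetric matrix M = A^T A =
[[36, 28, 8],
 [28, 25, 2],
 [8, 2, 24]].
Its characteristic polynomial (trace, sum of principal 2x2 minors, determinant of M give the coefficients) is
  p(λ) = det(λ I - M) = λ^3 - 85λ^2 + 1512λ - 1936.
No integer candidate from the rational root theorem (±divisors of 1936) is a root, so the roots are irrational. The cubic discriminant is Δ = 2312473856 > 0, so there are three distinct real roots. p(1) = -508 and p(2) = 756 have opposite signs, so a root lies in (1, 2); Newton's method refines it to λ ≈ 1.3868. p(23) = 42 and p(24) = -784 have opposite signs, so a root lies in (23, 24); Newton's method refines it to λ ≈ 23.0517. p(60) = -1216 and p(61) = 992 have opposite signs, so a root lies in (60, 61); Newton's method refines it to λ ≈ 60.5615. Check (Vieta): the three roots sum to 85, matching tr M = 85.
So the eigenvalues of A^T A are ≈ 1.3868, 23.0517, 60.5615 (all ≥ 0, as they must be for A^T A). The largest is λ_max ≈ 60.5615, hence ||A||_2 = sqrt(λ_max) ≈ 7.7821.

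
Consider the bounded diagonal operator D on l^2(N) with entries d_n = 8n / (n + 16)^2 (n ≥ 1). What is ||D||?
||D|| = 1/8 (attained at n = 16)

For D diagonal, ||D|| = sup_n |d_n|. Treat f(x) = 8x / (x + 16)^2 for real x > 0. By the quotient rule, f'(x) = 8(16 - x)/(x + 16)^3, which is positive for x < 16 and negative for x > 16. So f has a unique maximum at x = 16, and since 16 is a positive integer, the supremum over n ≥ 1 is attained at n = 16: d_16 = 8·16/(16 + 16)^2 = 8·16/1024 = 1/8. Hence ||D|| = 1/8.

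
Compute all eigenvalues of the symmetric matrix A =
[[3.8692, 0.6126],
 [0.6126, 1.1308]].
sigma(A) ≈ {1, 4}

A is real symmetric, so its spectrum consists of real eigenvalues. Expanding the characteristic polynomial of the displayed matrix gives
  det(λ I - A) = p(λ) = λ^2 + (-5)λ + (4).
Solving p(λ) = 0 yields eigenvalues ≈ 1, 4. (A is shown rounded to 4 decimals, so these recover the underlying integer eigenvalues to within that precision.)
Verification: the trace of A = 5 equals the sum of eigenvalues 5, and det(A) ≈ 4.0000 matches the eigenvalue product 4.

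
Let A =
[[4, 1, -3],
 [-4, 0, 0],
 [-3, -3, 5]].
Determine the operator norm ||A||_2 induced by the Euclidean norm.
||A||_2 ≈ 8.5027 (= sqrt(largest eigenvalue of A^T A))

||A||_2 = sigma_max(A) = sqrt(lambda_max(A^T A)). Form the symmetric matrix M = A^T A =
[[41, 13, -27],
 [13, 10, -18],
 [-27, -18, 34]].
Its characteristic polynomial (trace, sum of principal 2x2 minors, determinant of M give the coefficients) is
  p(λ) = det(λ I - M) = λ^3 - 85λ^2 + 922λ - 256.
No integer candidate from the rational root theorem (±divisors of 256) is a root, so the roots are irrational. The cubic discriminant is Δ = 2737242596 > 0, so there are three distinct real roots. p(0) = -256 and p(1) = 582 have opposite signs, so a root lies in (0, 1); Newton's method refines it to λ ≈ 0.2851. p(12) = 296 and p(13) = -438 have opposite signs, so a root lies in (12, 13); Newton's method refines it to λ ≈ 12.4191. p(72) = -1264 and p(73) = 3102 have opposite signs, so a root lies in (72, 73); Newton's method refines it to λ ≈ 72.2958. Check (Vieta): the three roots sum to 85, matching tr M = 85.
So the eigenvalues of A^T A are ≈ 0.2851, 12.4191, 72.2958 (all ≥ 0, as they must be for A^T A). The largest is λ_max ≈ 72.2958, hence ||A||_2 = sqrt(λ_max) ≈ 8.5027.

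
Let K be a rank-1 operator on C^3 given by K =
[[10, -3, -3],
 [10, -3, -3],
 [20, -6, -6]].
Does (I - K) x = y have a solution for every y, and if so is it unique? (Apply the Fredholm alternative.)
(I - K) is singular (det(I - K) = 0, i.e. 1 ∈ sigma(K)). (I - K) x = y is solvable iff y ⊥ ker((I - K)^*) = span{(10, -3, -3)}, i.e. iff 10y_1 - 3y_2 - 3y_3 = 0. When solvable, the solutions are x = y + c·(1, 1, 2), c arbitrary (ker(I - K) = span{(1, 1, 2)}, dimension 1).

K has rank 1, so it is an outer product K = u v^T: every row of K is a multiple of one row vector. Reading off the entries, u = (1, 1, 2) and v = (10, -3, -3) (row i of K equals u_i·v^T). A rank-one matrix u v^T satisfies K u = u (v·u) and kills the (2)-dimensional subspace v^⊥, so its characteristic polynomial is lambda^2 (lambda - v·u) with v·u = tr K = 1. Hence the eigenvalues of I - K are 1 (multiplicity 2) and 1 - (1) = 0, so det(I - K) = 0. (Direct check: I - K =
[[-9, 3, 3],
 [-10, 4, 3],
 [-20, 6, 7]]
has determinant 0.) So 1 is an eigenvalue of K and (I - K) is not invertible. The finite-dimensional Fredholm alternative says: either (I - K) is invertible, or ker(I - K) ≠ {0} and then range(I - K) = ker((I - K)^*)^⊥, with dim ker(I - K) = dim ker((I - K)^*). We are in the second case, so we need both kernels. Kernel of I - K: (I - K) u = u - u (v·u) = u - u = 0, so ker(I - K) = span{u} = span{(1, 1, 2)} (it is exactly 1-dimensional because rank(I - K) = 2). Kernel of the adjoint: K is real, so (I - K)^* = I - K^T = I - v u^T, and (I - v u^T) v = v - v (u·v) = 0; hence ker((I - K)^*) = span{v} = span{(10, -3, -3)}. Therefore (I - K) x = y is solvable iff <y, v> = 0, i.e. iff 10y_1 - 3y_2 - 3y_3 = 0. When this holds, K y = u (v·y) = 0, so (I - K) y = y and x = y is a particular solution; the full solution set is the line x = y + c·u = y + c·(1, 1, 2), c ∈ C.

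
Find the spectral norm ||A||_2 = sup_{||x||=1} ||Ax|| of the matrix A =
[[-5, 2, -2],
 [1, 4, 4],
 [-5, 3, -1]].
||A||_2 ≈ 8.1895 (= sqrt(largest eigenvalue of A^T A))

||A||_2 = sigma_max(A) = sqrt(lambda_max(A^T A)). Form the symmetric matrix M = A^T A =
[[51, -21, 19],
 [-21, 29, 9],
 [19, 9, 21]].
Its characteristic polynomial (trace, sum of principal 2x2 minors, determinant of M give the coefficients) is
  p(λ) = det(λ I - M) = λ^3 - 101λ^2 + 2276λ - 16.
No integer candidate from the rational root theorem (±divisors of 16) is a root, so the roots are irrational. The cubic discriminant is Δ = 5682911184 > 0, so there are three distinct real roots. p(0) = -16 and p(1) = 2160 have opposite signs, so a root lies in (0, 1); Newton's method refines it to λ ≈ 0.007. p(33) = 1040 and p(34) = -84 have opposite signs, so a root lies in (33, 34); Newton's method refines it to λ ≈ 33.9253. p(67) = -150 and p(68) = 2160 have opposite signs, so a root lies in (67, 68); Newton's method refines it to λ ≈ 67.0677. Check (Vieta): the three roots sum to 101, matching tr M = 101.
So the eigenvalues of A^T A are ≈ 0.007, 33.9253, 67.0677 (all ≥ 0, as they must be for A^T A). The largest is λ_max ≈ 67.0677, hence ||A||_2 = sqrt(λ_max) ≈ 8.1895.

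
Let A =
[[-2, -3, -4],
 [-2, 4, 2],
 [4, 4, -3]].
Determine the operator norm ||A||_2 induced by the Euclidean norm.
||A||_2 ≈ 7.0306 (= sqrt(largest eigenvalue of A^T A))

||A||_2 = sigma_max(A) = sqrt(lambda_max(A^T A)). Form the symmetric matrix M = A^T A =
[[24, 14, -8],
 [14, 41, 8],
 [-8, 8, 29]].
Its characteristic polynomial (trace, sum of principal 2x2 minors, determinant of M give the coefficients) is
  p(λ) = det(λ I - M) = λ^3 - 94λ^2 + 2545λ - 16900.
No integer candidate from the rational root theorem (±divisors of 16900) is a root, so the roots are irrational. The cubic discriminant is Δ = 209696000 > 0, so there are three distinct real roots. p(9) = -880 and p(10) = 150 have opposite signs, so a root lies in (9, 10); Newton's method refines it to λ ≈ 9.8461. p(34) = 270 and p(35) = -100 have opposite signs, so a root lies in (34, 35); Newton's method refines it to λ ≈ 34.7245. p(49) = -240 and p(50) = 350 have opposite signs, so a root lies in (49, 50); Newton's method refines it to λ ≈ 49.4294. Check (Vieta): the three roots sum to 94, matching tr M = 94.
So the eigenvalues of A^T A are ≈ 9.8461, 34.7245, 49.4294 (all ≥ 0, as they must be for A^T A). The largest is λ_max ≈ 49.4294, hence ||A||_2 = sqrt(λ_max) ≈ 7.0306.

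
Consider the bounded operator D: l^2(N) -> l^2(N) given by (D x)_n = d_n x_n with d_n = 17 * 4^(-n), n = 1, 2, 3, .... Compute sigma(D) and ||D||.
sigma(D) = {17 * 4^(-n) : n ≥ 1} ∪ {0}; ||D|| = 17/4

A bounded diagonal operator on l^2 with diagonal entries d_n has spectrum equal to the closure of {d_n : n ≥ 1}: every d_n is an eigenvalue (with eigenvector e_n), so {d_n} ⊂ sigma(D); the spectrum is closed, so its closure is too; and for lambda not in the closure, (D - lambda I) has bounded inverse (the diagonal entries 1/(d_n - lambda) are bounded). For our sequence d_n = 17 * 4^(-n), n = 1, 2, 3, ...:
  - {d_n} = {17 * 4^(-n) : n ≥ 1}; the only limit point is 0
  - closure = {17 * 4^(-n) : n ≥ 1} ∪ {0}
For the norm: a diagonal operator has ||D|| = sup_n |d_n|. Here d_n = 17 * 4^(-n) is positive and decreasing, so sup_n |d_n| = d_1 = 17/4. So ||D|| = 17/4.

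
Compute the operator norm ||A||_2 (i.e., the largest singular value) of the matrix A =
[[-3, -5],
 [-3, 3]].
||A||_2 = 6 (= sqrt(largest eigenvalue of A^T A))

||A||_2 = sigma_max(A) = sqrt(lambda_max(A^T A)). Form the symmetric matrix M = A^T A =
[[18, 6],
 [6, 34]].
Its characteristic polynomial (trace, determinant of M give the coefficients) is
  p(λ) = det(λ I - M) = λ^2 - 52λ + 576.
For λ^2 - 52λ + 576 the discriminant is 400. It is a perfect square (20^2), so the roots are rational: λ = (52 ± 20)/2 = 36, 16.
So the eigenvalues of A^T A are ≈ 16, 36 (all ≥ 0, as they must be for A^T A). The largest is λ_max = 36, hence ||A||_2 = sqrt(λ_max) = 6.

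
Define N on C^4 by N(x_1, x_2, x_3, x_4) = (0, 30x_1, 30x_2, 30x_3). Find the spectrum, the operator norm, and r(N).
sigma(N) = {0}; ||N|| = 30; r(N) = 0. (N is nilpotent with N^4 = 0.)

On C^4, N is a strictly lower-triangular matrix with 30 on the subdiagonal and zeros elsewhere, so its characteristic polynomial is lambda^4 and every eigenvalue is 0: sigma(N) = {0}. For the operator norm, N e_i = 30e_{i+1} for i = 1, ..., 3 and N e_4 = 0, so the singular values of N are 30 (with multiplicity 3) and 0; hence ||N|| = 30. The spectral radius r(N) = max|lambda| = 0. Note ||N|| > r(N) — characteristic of non-normal nilpotent operators. Indeed N^4 = 0.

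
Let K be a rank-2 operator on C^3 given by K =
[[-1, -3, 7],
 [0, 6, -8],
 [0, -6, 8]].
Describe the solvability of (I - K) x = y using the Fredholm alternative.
(I - K) is invertible (det(I - K) = -26 ≠ 0), so for every y in C^3 the equation (I - K) x = y has a unique solution.

K has rank 2 and factors as K = U V^T = u1 v1^T + u2 v2^T with u1 = (-2, 2, -2), v1 = (1, 0, -3), u2 = (1, -2, 2), v2 = (1, -3, 1) (multiplying out reproduces the displayed K). The nonzero eigenvalues of U V^T coincide with those of the 2 x 2 matrix G = V^T U = [[v1·u1, v1·u2], [v2·u1, v2·u2]] = [[4, -5], [-10, 9]], and by the Sylvester determinant identity det(I_3 - U V^T) = det(I_2 - V^T U) = det([[-3, 5], [10, -8]]) = (-3)(-8) - (5)(10) = -26. (Direct check: I - K =
[[2, 3, -7],
 [0, -5, 8],
 [0, 6, -7]]
has determinant -26.) The finite-dimensional Fredholm alternative says: either (I - K) is invertible, or ker(I - K) ≠ {0} and then range(I - K) = ker((I - K)^*)^⊥, with dim ker(I - K) = dim ker((I - K)^*). Since det(I - K) ≠ 0, 1 is not an eigenvalue of K and ker(I - K) = {0}, so we are in the first case: for every y there is a unique x = (I - K)^(-1) y. (Explicitly, by the Woodbury identity, (I - U V^T)^(-1) = I + U (I_2 - G)^(-1) V^T.)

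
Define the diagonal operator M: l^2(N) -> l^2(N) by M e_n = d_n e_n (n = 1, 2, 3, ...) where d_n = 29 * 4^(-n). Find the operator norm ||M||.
||M|| = 29/4 (attained at n = 1)

For M diagonal, ||M|| = sup_n |d_n|. The sequence d_n = 29 * 4^(-n) is positive and strictly decreasing (ratio 4^(-1) < 1), so the supremum is d_1 = 29/4. Hence ||M|| = 29/4.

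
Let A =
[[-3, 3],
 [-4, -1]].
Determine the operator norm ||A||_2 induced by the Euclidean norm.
||A||_2 = sqrt((35 + sqrt(325))/2) ≈ 5.1492 (= sqrt(largest eigenvalue of A^T A))

||A||_2 = sigma_max(A) = sqrt(lambda_max(A^T A)). Form the symmetric matrix M = A^T A =
[[25, -5],
 [-5, 10]].
Its characteristic polynomial (trace, determinant of M give the coefficients) is
  p(λ) = det(λ I - M) = λ^2 - 35λ + 225.
For λ^2 - 35λ + 225 the discriminant is 325. It is nonnegative but not a perfect square, so the roots are real and irrational: λ = (35 ± sqrt(325))/2 ≈ 26.5139, 8.4861.
So the eigenvalues of A^T A are ≈ 8.4861, 26.5139 (all ≥ 0, as they must be for A^T A). The largest is λ_max = (35 + sqrt(325))/2 ≈ 26.5139, hence ||A||_2 = sqrt(λ_max) = sqrt((35 + sqrt(325))/2) ≈ 5.1492.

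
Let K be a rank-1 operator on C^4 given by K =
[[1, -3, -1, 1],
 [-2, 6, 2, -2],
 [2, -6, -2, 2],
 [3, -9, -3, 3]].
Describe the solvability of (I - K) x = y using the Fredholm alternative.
(I - K) is invertible (det(I - K) = -7 ≠ 0), so for every y in C^4 the equation (I - K) x = y has a unique solution.

K has rank 1, so it is an outer product K = u v^T: every row of K is a multiple of one row vector. Reading off the entries, u = (1, -2, 2, 3) and v = (1, -3, -1, 1) (row i of K equals u_i·v^T). A rank-one matrix u v^T satisfies K u = u (v·u) and kills the (3)-dimensional subspace v^⊥, so its characteristic polynomial is lambda^3 (lambda - v·u) with v·u = tr K = 8. Hence the eigenvalues of I - K are 1 (multiplicity 3) and 1 - (8) = -7, so det(I - K) = -7. (Direct check: I - K =
[[0, 3, 1, -1],
 [2, -5, -2, 2],
 [-2, 6, 3, -2],
 [-3, 9, 3, -2]]
has determinant -7.) The finite-dimensional Fredholm alternative says: either (I - K) is invertible, or ker(I - K) ≠ {0} and then range(I - K) = ker((I - K)^*)^⊥, with dim ker(I - K) = dim ker((I - K)^*). Since det(I - K) ≠ 0, 1 is not an eigenvalue of K and ker(I - K) = {0}, so we are in the first case: for every y there is a unique x = (I - K)^(-1) y. Explicitly, by the Sherman–Morrison formula, (I - u v^T)^(-1) = I + u v^T/(1 - v·u), i.e. (I - K)^(-1) = I + K/(-7).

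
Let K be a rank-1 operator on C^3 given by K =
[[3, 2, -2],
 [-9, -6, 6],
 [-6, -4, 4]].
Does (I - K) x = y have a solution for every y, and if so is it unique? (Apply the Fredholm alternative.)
(I - K) is singular (det(I - K) = 0, i.e. 1 ∈ sigma(K)). (I - K) x = y is solvable iff y ⊥ ker((I - K)^*) = span{(3, 2, -2)}, i.e. iff 3y_1 + 2y_2 - 2y_3 = 0. When solvable, the solutions are x = y + c·(1, -3, -2), c arbitrary (ker(I - K) = span{(1, -3, -2)}, dimension 1).

K has rank 1, so it is an outer product K = u v^T: every row of K is a multiple of one row vector. Reading off the entries, u = (1, -3, -2) and v = (3, 2, -2) (row i of K equals u_i·v^T). A rank-one matrix u v^T satisfies K u = u (v·u) and kills the (2)-dimensional subspace v^⊥, so its characteristic polynomial is lambda^2 (lambda - v·u) with v·u = tr K = 1. Hence the eigenvalues of I - K are 1 (multiplicity 2) and 1 - (1) = 0, so det(I - K) = 0. (Direct check: I - K =
[[-2, -2, 2],
 [9, 7, -6],
 [6, 4, -3]]
has determinant 0.) So 1 is an eigenvalue of K and (I - K) is not invertible. The finite-dimensional Fredholm alternative says: either (I - K) is invertible, or ker(I - K) ≠ {0} and then range(I - K) = ker((I - K)^*)^⊥, with dim ker(I - K) = dim ker((I - K)^*). We are in the second case, so we need both kernels. Kernel of I - K: (I - K) u = u - u (v·u) = u - u = 0, so ker(I - K) = span{u} = span{(1, -3, -2)} (it is exactly 1-dimensional because rank(I - K) = 2). Kernel of the adjoint: K is real, so (I - K)^* = I - K^T = I - v u^T, and (I - v u^T) v = v - v (u·v) = 0; hence ker((I - K)^*) = span{v} = span{(3, 2, -2)}. Therefore (I - K) x = y is solvable iff <y, v> = 0, i.e. iff 3y_1 + 2y_2 - 2y_3 = 0. When this holds, K y = u (v·y) = 0, so (I - K) y = y and x = y is a particular solution; the full solution set is the line x = y + c·u = y + c·(1, -3, -2), c ∈ C.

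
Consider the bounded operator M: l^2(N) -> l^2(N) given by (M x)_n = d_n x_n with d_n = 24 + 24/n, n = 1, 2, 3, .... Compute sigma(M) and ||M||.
sigma(M) = {24 + 24/n : n ≥ 1} ∪ {24}; ||M|| = 48

A bounded diagonal operator on l^2 with diagonal entries d_n has spectrum equal to the closure of {d_n : n ≥ 1}: every d_n is an eigenvalue (with eigenvector e_n), so {d_n} ⊂ sigma(M); the spectrum is closed, so its closure is too; and for lambda not in the closure, (M - lambda I) has bounded inverse (the diagonal entries 1/(d_n - lambda) are bounded). For our sequence d_n = 24 + 24/n, n = 1, 2, 3, ...:
  - {d_n} = {24 + 24/n : n ≥ 1}; the only limit point is 24
  - closure = {24 + 24/n : n ≥ 1} ∪ {24}
For the norm: a diagonal operator has ||M|| = sup_n |d_n|. Here d_n = 24 + 24/n is positive and decreasing, so sup_n |d_n| = d_1 = 24 + 24 = 48. So ||M|| = 48.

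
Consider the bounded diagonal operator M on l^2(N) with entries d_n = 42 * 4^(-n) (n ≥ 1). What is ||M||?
||M|| = 21/2 (attained at n = 1)

For M diagonal, ||M|| = sup_n |d_n|. The sequence d_n = 42 * 4^(-n) is positive and strictly decreasing (ratio 4^(-1) < 1), so the supremum is d_1 = 42/4 = 21/2. Hence ||M|| = 21/2.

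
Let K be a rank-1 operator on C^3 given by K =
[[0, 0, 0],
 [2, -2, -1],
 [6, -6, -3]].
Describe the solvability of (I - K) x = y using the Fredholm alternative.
(I - K) is invertible (det(I - K) = 6 ≠ 0), so for every y in C^3 the equation (I - K) x = y has a unique solution.

K has rank 1, so it is an outer product K = u v^T: every row of K is a multiple of one row vector. Reading off the entries, u = (0, 1, 3) and v = (2, -2, -1) (row i of K equals u_i·v^T). A rank-one matrix u v^T satisfies K u = u (v·u) and kills the (2)-dimensional subspace v^⊥, so its characteristic polynomial is lambda^2 (lambda - v·u) with v·u = tr K = -5. Hence the eigenvalues of I - K are 1 (multiplicity 2) and 1 - (-5) = 6, so det(I - K) = 6. (Direct check: I - K =
[[1, 0, 0],
 [-2, 3, 1],
 [-6, 6, 4]]
has determinant 6.) The finite-dimensional Fredholm alternative says: either (I - K) is invertible, or ker(I - K) ≠ {0} and then range(I - K) = ker((I - K)^*)^⊥, with dim ker(I - K) = dim ker((I - K)^*). Since det(I - K) ≠ 0, 1 is not an eigenvalue of K and ker(I - K) = {0}, so we are in the first case: for every y there is a unique x = (I - K)^(-1) y. Explicitly, by the Sherman–Morrison formula, (I - u v^T)^(-1) = I + u v^T/(1 - v·u), i.e. (I - K)^(-1) = I + K/(6).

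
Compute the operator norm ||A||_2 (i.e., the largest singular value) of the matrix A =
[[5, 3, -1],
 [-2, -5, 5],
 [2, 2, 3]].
||A||_2 ≈ 8.7627 (= sqrt(largest eigenvalue of A^T A))

||A||_2 = sigma_max(A) = sqrt(lambda_max(A^T A)). Form the symmetric matrix M = A^T A =
[[33, 29, -9],
 [29, 38, -22],
 [-9, -22, 35]].
Its characteristic polynomial (trace, sum of principal 2x2 minors, determinant of M give the coefficients) is
  p(λ) = det(λ I - M) = λ^3 - 106λ^2 + 2333λ - 6889.
No integer candidate from the rational root theorem (±divisors of 6889) is a root, so the roots are irrational. The cubic discriminant is Δ = 6927695689 > 0, so there are three distinct real roots. p(3) = -817 and p(4) = 811 have opposite signs, so a root lies in (3, 4); Newton's method refines it to λ ≈ 3.4872. p(25) = 811 and p(26) = -311 have opposite signs, so a root lies in (25, 26); Newton's method refines it to λ ≈ 25.728. p(76) = -2861 and p(77) = 811 have opposite signs, so a root lies in (76, 77); Newton's method refines it to λ ≈ 76.7848. Check (Vieta): the three roots sum to 106, matching tr M = 106.
So the eigenvalues of A^T A are ≈ 3.4872, 25.728, 76.7848 (all ≥ 0, as they must be for A^T A). The largest is λ_max ≈ 76.7848, hence ||A||_2 = sqrt(λ_max) ≈ 8.7627.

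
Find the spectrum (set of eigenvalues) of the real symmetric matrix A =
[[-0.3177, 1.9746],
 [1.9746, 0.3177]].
sigma(A) ≈ {-2, 2}

A is real symmetric, so its spectrum consists of real eigenvalues. Expanding the characteristic polynomial of the displayed matrix gives
  det(λ I - A) = p(λ) = λ^2 + (0)λ + (-4).
Solving p(λ) = 0 yields eigenvalues ≈ -2, 2. (A is shown rounded to 4 decimals, so these recover the underlying integer eigenvalues to within that precision.)
Verification: the trace of A = 0 equals the sum of eigenvalues 0, and det(A) ≈ -4.0000 matches the eigenvalue product -4.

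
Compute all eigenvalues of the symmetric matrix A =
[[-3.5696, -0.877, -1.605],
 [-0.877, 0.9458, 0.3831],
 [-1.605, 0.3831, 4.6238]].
sigma(A) ≈ {-4, 1, 5}

A is real symmetric, so its spectrum consists of real eigenvalues. Expanding the characteristic polynomial of the displayed matrix gives
  det(λ I - A) = p(λ) = λ^3 + (-2)λ^2 + (-19)λ + (20).
Solving p(λ) = 0 yields eigenvalues ≈ -4, 1, 5. (A is shown rounded to 4 decimals, so these recover the underlying integer eigenvalues to within that precision.)
Verification: the trace of A = 2 equals the sum of eigenvalues 2, and det(A) ≈ -20.0009 matches the eigenvalue product -20.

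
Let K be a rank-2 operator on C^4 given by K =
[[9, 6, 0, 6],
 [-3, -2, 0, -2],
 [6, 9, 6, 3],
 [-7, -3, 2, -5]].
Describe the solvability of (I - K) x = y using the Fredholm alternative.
(I - K) is singular (det(I - K) = 0, i.e. 1 ∈ sigma(K)). (I - K) x = y is solvable iff y ⊥ ker((I - K)^*) = span{(7, 3, -2, 5)}, i.e. iff 7y_1 + 3y_2 - 2y_3 + 5y_4 = 0. When solvable, x is determined up to adding multiples of (3, -1, 0, -3) (ker(I - K) = span{(3, -1, 0, -3)}, dimension 1).

K has rank 2 and factors as K = U V^T = u1 v1^T + u2 v2^T with u1 = (0, 0, 3, 1), v1 = (2, 3, 2, 1), u2 = (3, -1, 0, -3), v2 = (3, 2, 0, 2) (multiplying out reproduces the displayed K). The nonzero eigenvalues of U V^T coincide with those of the 2 x 2 matrix G = V^T U = [[v1·u1, v1·u2], [v2·u1, v2·u2]] = [[7, 0], [2, 1]], and by the Sylvester determinant identity det(I_4 - U V^T) = det(I_2 - V^T U) = det([[-6, 0], [-2, 0]]) = (-6)(0) - (0)(-2) = 0. (Direct check: I - K =
[[-8, -6, 0, -6],
 [3, 3, 0, 2],
 [-6, -9, -5, -3],
 [7, 3, -2, 6]]
has determinant 0.) So 1 is an eigenvalue of K and (I - K) is not invertible. The finite-dimensional Fredholm alternative says: either (I - K) is invertible, or ker(I - K) ≠ {0} and then range(I - K) = ker((I - K)^*)^⊥, with dim ker(I - K) = dim ker((I - K)^*). We are in the second case, so we compute both kernels via the 2 x 2 reduction. If (I - U V^T) x = 0 then x = U (V^T x) lies in the column space of U; writing x = U b gives U (I_2 - G) b = 0, and since u1, u2 are independent, (I_2 - G) b = 0. With I_2 - G = [[-6, 0], [-2, 0]] (singular, as its determinant is 0) a null vector is b = (0, 1), so ker(I - K) = span{0·u1 + (1)·u2} = span{(3, -1, 0, -3)}. For the adjoint, (I - K)^* = I - K^T = I - V U^T, and the same argument gives ker((I - K)^*) = {V a : (I_2 - G)^T a = 0}; (I_2 - G)^T = [[-6, -2], [0, 0]] has null vector a = (-1, 3), so ker((I - K)^*) = span{-1·v1 + (3)·v2} = span{(7, 3, -2, 5)}. (Both kernels are 1-dimensional, matching rank(I - K) = 3.) Therefore (I - K) x = y is solvable iff <y, (7, 3, -2, 5)> = 0, i.e. iff 7y_1 + 3y_2 - 2y_3 + 5y_4 = 0; when solvable the solution set is the line x_p + c·(3, -1, 0, -3), c ∈ C.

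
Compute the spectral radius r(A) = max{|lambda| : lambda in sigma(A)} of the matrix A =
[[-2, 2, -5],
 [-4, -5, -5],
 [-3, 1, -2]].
r(A) ≈ 6.5037

The eigenvalues of A are the roots of its characteristic polynomial. With M = A (coefficients from the trace, the sum of principal 2x2 minors, and det A):
  p(λ) = det(λ I - M) = λ^3 + 9λ^2 + 22λ - 79.
No integer candidate from the rational root theorem (±divisors of 79) is a root, so the roots are irrational. The cubic discriminant is Δ = -223087 < 0, so there is one real root and a complex-conjugate pair. p(1) = -47 and p(2) = 9 have opposite signs, so a root lies in (1, 2); Newton's method refines it to λ ≈ 1.8677. Dividing out (λ - (1.8677)) leaves approximately λ^2 + 10.8677λ + 42.2978. For λ^2 + 10.8677λ + 42.2978 the discriminant is -51.0838. It is negative, so the remaining roots are the complex-conjugate pair λ ≈ -5.4339 ± 3.5736i. Their product equals the constant term, so |λ|^2 ≈ 42.2978 and |λ| ≈ 6.5037.
Thus the eigenvalues (to 4 decimals) are 1.8677 (modulus 1.8677); -5.4339 ± 3.5736i (modulus 6.5037). The spectral radius is the largest modulus: r(A) ≈ 6.5037. (Cross-check: r(A) ≤ ||A||_2 ≈ 9.2487; equality holds whenever A is normal, though it can also hold for some non-normal A.)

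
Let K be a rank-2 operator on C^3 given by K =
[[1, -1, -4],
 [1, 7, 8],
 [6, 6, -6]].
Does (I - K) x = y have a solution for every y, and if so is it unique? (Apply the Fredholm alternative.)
(I - K) is invertible (det(I - K) = -65 ≠ 0), so for every y in C^3 the equation (I - K) x = y has a unique solution.

K has rank 2 and factors as K = U V^T = u1 v1^T + u2 v2^T with u1 = (-1, 1, -3), v1 = (-2, -2, 2), u2 = (1, -3, 0), v2 = (-1, -3, -2) (multiplying out reproduces the displayed K). The nonzero eigenvalues of U V^T coincide with those of the 2 x 2 matrix G = V^T U = [[v1·u1, v1·u2], [v2·u1, v2·u2]] = [[-6, 4], [4, 8]], and by the Sylvester determinant identity det(I_3 - U V^T) = det(I_2 - V^T U) = det([[7, -4], [-4, -7]]) = (7)(-7) - (-4)(-4) = -65. (Direct check: I - K =
[[0, 1, 4],
 [-1, -6, -8],
 [-6, -6, 7]]
has determinant -65.) The finite-dimensional Fredholm alternative says: either (I - K) is invertible, or ker(I - K) ≠ {0} and then range(I - K) = ker((I - K)^*)^⊥, with dim ker(I - K) = dim ker((I - K)^*). Since det(I - K) ≠ 0, 1 is not an eigenvalue of K and ker(I - K) = {0}, so we are in the first case: for every y there is a unique x = (I - K)^(-1) y. (Explicitly, by the Woodbury identity, (I - U V^T)^(-1) = I + U (I_2 - G)^(-1) V^T.)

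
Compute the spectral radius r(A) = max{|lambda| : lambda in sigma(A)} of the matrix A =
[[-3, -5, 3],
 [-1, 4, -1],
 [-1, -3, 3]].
r(A) ≈ 5.6617

The eigenvalues of A are the roots of its characteristic polynomial. With M = A (coefficients from the trace, the sum of principal 2x2 minors, and det A):
  p(λ) = det(λ I - M) = λ^3 - 4λ^2 - 14λ + 26.
No integer candidate from the rational root theorem (±divisors of 26) is a root, so the roots are irrational. The cubic discriminant is Δ = 28724 > 0, so there are three distinct real roots. p(-4) = -46 and p(-3) = 5 have opposite signs, so a root lies in (-4, -3); Newton's method refines it to λ ≈ -3.1292. p(1) = 9 and p(2) = -10 have opposite signs, so a root lies in (1, 2); Newton's method refines it to λ ≈ 1.4676. p(5) = -19 and p(6) = 14 have opposite signs, so a root lies in (5, 6); Newton's method refines it to λ ≈ 5.6617. Check (Vieta): the three roots sum to 4, matching tr M = 4.
Thus the eigenvalues (to 4 decimals) are -3.1292 (modulus 3.1292); 1.4676 (modulus 1.4676); 5.6617 (modulus 5.6617). The spectral radius is the largest modulus: r(A) ≈ 5.6617. (Cross-check: r(A) ≤ ||A||_2 ≈ 8.4644; equality holds whenever A is normal, though it can also hold for some non-normal A.)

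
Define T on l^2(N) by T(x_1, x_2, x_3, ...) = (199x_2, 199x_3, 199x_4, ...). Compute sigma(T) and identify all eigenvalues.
sigma(T) = closed disk {z in C : |z| ≤ 199}; sigma_p(T) = open disk {z in C : |z| < 199}

Note T = 199·V where V is the unit left shift (V x)_k = x_{k+1}; so sigma(T) = 199·sigma(V) and ||T|| = 199||V||. ||T x||^2 = 39601sum_{k≥2} |x_k|^2 ≤ 39601||x||^2, with equality on {x : x_1 = 0}, so ||T|| = 199. For any lambda with |lambda| < 199, set r = lambda/199 (|r| < 1); the vector x = (1, r, r^2, ...) is in l^2 and satisfies T x = 199(r, r^2, ...) = lambda x, so lambda is an eigenvalue. On the boundary |lambda| = 199 the geometric series diverges, so no l^2 eigenvector exists, but these lambda lie in the approximate point spectrum. Hence sigma(T) is the closed disk of radius 199 and sigma_p(T) is the open disk.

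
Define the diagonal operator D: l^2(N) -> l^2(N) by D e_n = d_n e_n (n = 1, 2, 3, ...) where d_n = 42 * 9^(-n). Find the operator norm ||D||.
||D|| = 14/3 (attained at n = 1)

For D diagonal, ||D|| = sup_n |d_n|. The sequence d_n = 42 * 9^(-n) is positive and strictly decreasing (ratio 9^(-1) < 1), so the supremum is d_1 = 42/9 = 14/3. Hence ||D|| = 14/3.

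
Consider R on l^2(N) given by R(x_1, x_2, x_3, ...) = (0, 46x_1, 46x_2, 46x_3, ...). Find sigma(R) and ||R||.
sigma(R) = closed disk {z in C : |z| ≤ 46}; ||R|| = 46

Note R = 46·U where U is the unit right shift (U x)_k = x_{k-1} (with x_0 := 0); so ||R|| = 46||U|| and sigma(R) = 46·sigma(U). ||R x||^2 = sum_{k≥1} |46x_k|^2 = 2116||x||^2, so ||R|| = 46 and sigma(R) ⊂ {|z| ≤ 46}. For any |lambda| < 46, the equation (R - lambda I) x = 0 forces x_1 = 0, then 46x_k = lambda x_{k+1} ⇒ x = 0, so R has no eigenvalues. But (R - lambda I) is not surjective for |lambda| < 46: solving (R - lambda I) x = e_1 would require x_n proportional to (lambda/46)^(-n), which is not in l^2. So every |lambda| < 46 lies in the residual spectrum. The boundary |lambda| = 46 is in the approximate point spectrum (the spectrum is closed). Hence sigma(R) is the closed disk of radius 46.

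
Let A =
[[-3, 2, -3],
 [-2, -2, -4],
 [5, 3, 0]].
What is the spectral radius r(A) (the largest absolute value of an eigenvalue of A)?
r(A) ≈ 5.5563

The eigenvalues of A are the roots of its characteristic polynomial. With M = A (coefficients from the trace, the sum of principal 2x2 minors, and det A):
  p(λ) = det(λ I - M) = λ^3 + 5λ^2 + 37λ + 88.
No integer candidate from the rational root theorem (±divisors of 88) is a root, so the roots are irrational. The cubic discriminant is Δ = -128435 < 0, so there is one real root and a complex-conjugate pair. p(-3) = -5 and p(-2) = 26 have opposite signs, so a root lies in (-3, -2); Newton's method refines it to λ ≈ -2.8504. Dividing out (λ - (-2.8504)) leaves approximately λ^2 + 2.1496λ + 30.8728. For λ^2 + 2.1496λ + 30.8728 the discriminant is -118.8704. It is negative, so the remaining roots are the complex-conjugate pair λ ≈ -1.0748 ± 5.4514i. Their product equals the constant term, so |λ|^2 ≈ 30.8728 and |λ| ≈ 5.5563.
Thus the eigenvalues (to 4 decimals) are -2.8504 (modulus 2.8504); -1.0748 ± 5.4514i (modulus 5.5563). The spectral radius is the largest modulus: r(A) ≈ 5.5563. (Cross-check: r(A) ≤ ||A||_2 ≈ 7.3224; equality holds whenever A is normal, though it can also hold for some non-normal A.)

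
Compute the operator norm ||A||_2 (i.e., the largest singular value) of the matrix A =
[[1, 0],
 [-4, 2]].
||A||_2 = sqrt((21 + sqrt(425))/2) ≈ 4.5616 (= sqrt(largest eigenvalue of A^T A))

||A||_2 = sigma_max(A) = sqrt(lambda_max(A^T A)). Form the symmetric matrix M = A^T A =
[[17, -8],
 [-8, 4]].
Its characteristic polynomial (trace, determinant of M give the coefficients) is
  p(λ) = det(λ I - M) = λ^2 - 21λ + 4.
For λ^2 - 21λ + 4 the discriminant is 425. It is nonnegative but not a perfect square, so the roots are real and irrational: λ = (21 ± sqrt(425))/2 ≈ 20.8078, 0.1922.
So the eigenvalues of A^T A are ≈ 0.1922, 20.8078 (all ≥ 0, as they must be for A^T A). The largest is λ_max = (21 + sqrt(425))/2 ≈ 20.8078, hence ||A||_2 = sqrt(λ_max) = sqrt((21 + sqrt(425))/2) ≈ 4.5616.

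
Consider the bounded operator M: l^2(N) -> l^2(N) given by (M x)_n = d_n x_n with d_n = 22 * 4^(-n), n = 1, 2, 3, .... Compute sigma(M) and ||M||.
sigma(M) = {22 * 4^(-n) : n ≥ 1} ∪ {0}; ||M|| = 11/2

A bounded diagonal operator on l^2 with diagonal entries d_n has spectrum equal to the closure of {d_n : n ≥ 1}: every d_n is an eigenvalue (with eigenvector e_n), so {d_n} ⊂ sigma(M); the spectrum is closed, so its closure is too; and for lambda not in the closure, (M - lambda I) has bounded inverse (the diagonal entries 1/(d_n - lambda) are bounded). For our sequence d_n = 22 * 4^(-n), n = 1, 2, 3, ...:
  - {d_n} = {22 * 4^(-n) : n ≥ 1}; the only limit point is 0
  - closure = {22 * 4^(-n) : n ≥ 1} ∪ {0}
For the norm: a diagonal operator has ||M|| = sup_n |d_n|. Here d_n = 22 * 4^(-n) is positive and decreasing, so sup_n |d_n| = d_1 = 22/4 = 11/2. So ||M|| = 11/2.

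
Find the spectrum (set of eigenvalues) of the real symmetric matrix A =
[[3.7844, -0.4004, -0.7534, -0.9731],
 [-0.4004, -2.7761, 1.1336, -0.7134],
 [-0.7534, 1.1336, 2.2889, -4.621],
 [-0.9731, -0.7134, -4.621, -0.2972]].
sigma(A) ≈ {-4, -3, 4, 6}

A is real symmetric, so its spectrum consists of real eigenvalues. Expanding the characteristic polynomial of the displayed matrix gives
  det(λ I - A) = p(λ) = λ^4 + (-3)λ^3 + (-34)λ^2 + (48)λ + (288.007).
Solving p(λ) = 0 yields eigenvalues ≈ -4, -3, 4, 6. (A is shown rounded to 4 decimals, so these recover the underlying integer eigenvalues to within that precision.)
Verification: the trace of A = 3 equals the sum of eigenvalues 3, and det(A) ≈ 288.0070 matches the eigenvalue product 288.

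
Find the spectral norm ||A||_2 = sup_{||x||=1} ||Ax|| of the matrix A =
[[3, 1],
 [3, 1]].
||A||_2 = sqrt(20) ≈ 4.4721 (= sqrt(largest eigenvalue of A^T A))

||A||_2 = sigma_max(A) = sqrt(lambda_max(A^T A)). Form the symmetric matrix M = A^T A =
[[18, 6],
 [6, 2]].
Its characteristic polynomial (trace, determinant of M give the coefficients) is
  p(λ) = det(λ I - M) = λ^2 - 20λ.
For λ^2 - 20λ the discriminant is 400. It is a perfect square (20^2), so the roots are rational: λ = (20 ± 20)/2 = 20, 0.
So the eigenvalues of A^T A are ≈ 0, 20 (all ≥ 0, as they must be for A^T A). The largest is λ_max = 20, hence ||A||_2 = sqrt(λ_max) = sqrt(20) ≈ 4.4721.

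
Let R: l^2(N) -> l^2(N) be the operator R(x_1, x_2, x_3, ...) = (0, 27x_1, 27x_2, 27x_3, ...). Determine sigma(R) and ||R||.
sigma(R) = closed disk {z in C : |z| ≤ 27}; ||R|| = 27

Note R = 27·U where U is the unit right shift (U x)_k = x_{k-1} (with x_0 := 0); so ||R|| = 27||U|| and sigma(R) = 27·sigma(U). ||R x||^2 = sum_{k≥1} |27x_k|^2 = 729||x||^2, so ||R|| = 27 and sigma(R) ⊂ {|z| ≤ 27}. For any |lambda| < 27, the equation (R - lambda I) x = 0 forces x_1 = 0, then 27x_k = lambda x_{k+1} ⇒ x = 0, so R has no eigenvalues. But (R - lambda I) is not surjective for |lambda| < 27: solving (R - lambda I) x = e_1 would require x_n proportional to (lambda/27)^(-n), which is not in l^2. So every |lambda| < 27 lies in the residual spectrum. The boundary |lambda| = 27 is in the approximate point spectrum (the spectrum is closed). Hence sigma(R) is the closed disk of radius 27.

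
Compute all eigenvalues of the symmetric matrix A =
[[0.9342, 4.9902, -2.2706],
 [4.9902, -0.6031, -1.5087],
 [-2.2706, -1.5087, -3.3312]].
sigma(A) ≈ {-5, -4, 6}

A is real symmetric, so its spectrum consists of real eigenvalues. Expanding the characteristic polynomial of the displayed matrix gives
  det(λ I - A) = p(λ) = λ^3 + (3)λ^2 + (-34)λ + (-120.0031).
Solving p(λ) = 0 yields eigenvalues ≈ -5, -4, 6. (A is shown rounded to 4 decimals, so these recover the underlying integer eigenvalues to within that precision.)
Verification: the trace of A = -3 equals the sum of eigenvalues -3, and det(A) ≈ 120.0031 matches the eigenvalue product 120.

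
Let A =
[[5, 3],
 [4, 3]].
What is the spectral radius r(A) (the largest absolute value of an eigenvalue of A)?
r(A) = (8 + sqrt(52))/2 ≈ 7.6056

The eigenvalues of A are the roots of its characteristic polynomial. With M = A (coefficients from the trace and determinant):
  p(λ) = det(λ I - M) = λ^2 - 8λ + 3.
For λ^2 - 8λ + 3 the discriminant is 52. It is nonnegative but not a perfect square, so the roots are real and irrational: λ = (8 ± sqrt(52))/2 ≈ 7.6056, 0.3944.
Thus the eigenvalues (to 4 decimals) are 7.6056 (modulus 7.6056); 0.3944 (modulus 0.3944). The spectral radius is the largest modulus: r(A) = (8 + sqrt(52))/2 ≈ 7.6056. (Cross-check: r(A) ≤ ||A||_2 ≈ 7.6712; equality holds whenever A is normal, though it can also hold for some non-normal A.)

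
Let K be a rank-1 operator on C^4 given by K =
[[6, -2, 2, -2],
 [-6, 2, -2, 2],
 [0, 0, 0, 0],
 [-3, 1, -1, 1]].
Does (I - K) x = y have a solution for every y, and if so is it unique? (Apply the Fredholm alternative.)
(I - K) is invertible (det(I - K) = -8 ≠ 0), so for every y in C^4 the equation (I - K) x = y has a unique solution.

K has rank 1, so it is an outer product K = u v^T: every row of K is a multiple of one row vector. Reading off the entries, u = (-2, 2, 0, 1) and v = (-3, 1, -1, 1) (row i of K equals u_i·v^T). A rank-one matrix u v^T satisfies K u = u (v·u) and kills the (3)-dimensional subspace v^⊥, so its characteristic polynomial is lambda^3 (lambda - v·u) with v·u = tr K = 9. Hence the eigenvalues of I - K are 1 (multiplicity 3) and 1 - (9) = -8, so det(I - K) = -8. (Direct check: I - K =
[[-5, 2, -2, 2],
 [6, -1, 2, -2],
 [0, 0, 1, 0],
 [3, -1, 1, 0]]
has determinant -8.) The finite-dimensional Fredholm alternative says: either (I - K) is invertible, or ker(I - K) ≠ {0} and then range(I - K) = ker((I - K)^*)^⊥, with dim ker(I - K) = dim ker((I - K)^*). Since det(I - K) ≠ 0, 1 is not an eigenvalue of K and ker(I - K) = {0}, so we are in the first case: for every y there is a unique x = (I - K)^(-1) y. Explicitly, by the Sherman–Morrison formula, (I - u v^T)^(-1) = I + u v^T/(1 - v·u), i.e. (I - K)^(-1) = I + K/(-8).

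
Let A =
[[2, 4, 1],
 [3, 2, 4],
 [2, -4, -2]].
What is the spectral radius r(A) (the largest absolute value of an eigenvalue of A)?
r(A) ≈ 4.981

The eigenvalues of A are the roots of its characteristic polynomial. With M = A (coefficients from the trace, the sum of principal 2x2 minors, and det A):
  p(λ) = det(λ I - M) = λ^3 - 2λ^2 - 2λ - 64.
No integer candidate from the rational root theorem (±divisors of 64) is a root, so the roots are irrational. The cubic discriminant is Δ = -117200 < 0, so there is one real root and a complex-conjugate pair. p(4) = -40 and p(5) = 1 have opposite signs, so a root lies in (4, 5); Newton's method refines it to λ ≈ 4.981. Dividing out (λ - (4.981)) leaves approximately λ^2 + 2.981λ + 12.8487. For λ^2 + 2.981λ + 12.8487 the discriminant is -42.5082. It is negative, so the remaining roots are the complex-conjugate pair λ ≈ -1.4905 ± 3.2599i. Their product equals the constant term, so |λ|^2 ≈ 12.8487 and |λ| ≈ 3.5845.
Thus the eigenvalues (to 4 decimals) are 4.981 (modulus 4.981); -1.4905 ± 3.2599i (modulus 3.5845). The spectral radius is the largest modulus: r(A) ≈ 4.981. (Cross-check: r(A) ≤ ||A||_2 ≈ 7.2827; equality holds whenever A is normal, though it can also hold for some non-normal A.)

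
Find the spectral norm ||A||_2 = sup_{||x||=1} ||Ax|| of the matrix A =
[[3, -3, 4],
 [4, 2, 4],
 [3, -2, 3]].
||A||_2 ≈ 8.781 (= sqrt(largest eigenvalue of A^T A))

||A||_2 = sigma_max(A) = sqrt(lambda_max(A^T A)). Form the symmetric matrix M = A^T A =
[[34, -7, 37],
 [-7, 17, -10],
 [37, -10, 41]].
Its characteristic polynomial (trace, sum of principal 2x2 minors, determinant of M give the coefficients) is
  p(λ) = det(λ I - M) = λ^3 - 92λ^2 + 1151λ - 196.
No integer candidate from the rational root theorem (±divisors of 196) is a root, so the roots are irrational. The cubic discriminant is Δ = 4875790212 > 0, so there are three distinct real roots. p(0) = -196 and p(1) = 864 have opposite signs, so a root lies in (0, 1); Newton's method refines it to λ ≈ 0.1727. p(14) = 630 and p(15) = -256 have opposite signs, so a root lies in (14, 15); Newton's method refines it to λ ≈ 14.722. p(77) = -504 and p(78) = 4406 have opposite signs, so a root lies in (77, 78); Newton's method refines it to λ ≈ 77.1053. Check (Vieta): the three roots sum to 92, matching tr M = 92.
So the eigenvalues of A^T A are ≈ 0.1727, 14.722, 77.1053 (all ≥ 0, as they must be for A^T A). The largest is λ_max ≈ 77.1053, hence ||A||_2 = sqrt(λ_max) ≈ 8.781.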